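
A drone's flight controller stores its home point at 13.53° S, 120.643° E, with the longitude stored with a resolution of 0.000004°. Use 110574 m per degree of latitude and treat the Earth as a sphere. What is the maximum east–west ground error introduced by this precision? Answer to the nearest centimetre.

With a 0.000004° grid the true value lies within half a step, ±0.000004°/2 = ±2e-06°, of the stored one.
Parallels shrink by cos φ, so at 13.53° a degree of longitude is 110574 × 0.9722 ≈ 107505 m.
East–west error: 2e-06° × 107505 m/° ≈ 0.215011 m.
That is 0.215011 m = 21.501 cm.

22 centimetres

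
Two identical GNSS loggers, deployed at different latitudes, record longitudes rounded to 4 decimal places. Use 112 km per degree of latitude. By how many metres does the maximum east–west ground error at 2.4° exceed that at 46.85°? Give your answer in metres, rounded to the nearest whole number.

2 metres

Rounding to 4 decimal places leaves the longitude within ±5e-05° of the true value.
Error at 2.4° = 5e-05° × 112000 × cos 2.4° ≈ 5.6 × 0.9991 = 5.5951 m.
Error at 46.85° = 5e-05° × 112000 × cos 46.85° ≈ 5.6 × 0.6839 = 3.8299 m.
So the lower-latitude error exceeds the higher by 5.5951 − 3.8299 = 1.7652 m.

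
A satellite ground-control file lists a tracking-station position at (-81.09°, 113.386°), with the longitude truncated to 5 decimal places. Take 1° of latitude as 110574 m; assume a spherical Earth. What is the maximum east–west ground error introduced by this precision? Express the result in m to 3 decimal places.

0.171 m

Truncating at 5 decimal places can drop up to a full unit in the last place, so the longitude may be off by as much as 1e-05°.
One degree of longitude at 81.09° is 110574 × cos 81.09° ≈ 110574 × 0.1549 = 17126 m.
So at most 1e-05° × 17126 ≈ 0.17126 m east–west.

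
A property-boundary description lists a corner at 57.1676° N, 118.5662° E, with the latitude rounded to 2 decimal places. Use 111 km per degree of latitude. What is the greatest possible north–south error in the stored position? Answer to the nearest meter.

Rounding to 2 decimal places leaves the latitude within ±0.005° of the true value.
Along the meridian that is 0.005° × 111000 m/° = 555 m.

555 meters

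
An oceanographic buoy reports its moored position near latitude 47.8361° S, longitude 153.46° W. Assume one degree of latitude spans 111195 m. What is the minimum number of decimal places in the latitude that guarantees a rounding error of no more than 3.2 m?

5

One degree of latitude covers 111195 m.
N decimal places → at most half a unit in the last place, 0.5 × 10⁻ᴺ° = 111195/2 × 10⁻ᴺ m.
Setting 55597.5 × 10⁻ᴺ ≤ 3.2 gives 10ᴺ ≥ 1.737e+04, i.e. N ≥ 4.24.
So 5 decimal places suffice (0.556 m); 4 would allow up to 5.56 m.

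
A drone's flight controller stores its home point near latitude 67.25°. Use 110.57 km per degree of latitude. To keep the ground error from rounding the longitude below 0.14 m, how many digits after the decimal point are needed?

6 decimal places

At 67.25° one degree of longitude covers 110570 × cos 67.25° ≈ 110570 × 0.3867 ≈ 42758.6 m.
Rounding to N decimal places gives at most 0.5 × 10⁻ᴺ degrees of error, i.e. 0.5 × 10⁻ᴺ × 42758.6 m.
Need 0.5 × 42758.6 × 10⁻ᴺ ≤ 0.14 → 10⁻ᴺ ≤ 6.548e-06, so N ≥ 5.18.
N = 5 would give 0.214 m (too coarse); N = 6 gives 0.0214 m ≤ 0.14 m.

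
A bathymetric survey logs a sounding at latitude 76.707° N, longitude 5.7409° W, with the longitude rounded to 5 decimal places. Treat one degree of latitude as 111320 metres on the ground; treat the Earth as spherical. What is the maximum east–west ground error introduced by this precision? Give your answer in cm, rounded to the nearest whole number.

13 cm

Rounding to 5 decimal places leaves the longitude within ±5e-06° of the true value.
One degree of longitude at 76.707° is 111320 × cos 76.707° ≈ 111320 × 0.2299 = 25595.9 m.
So at most 5e-06° × 25595.9 ≈ 0.12798 m east–west.
That is 0.12798 m = 12.798 cm.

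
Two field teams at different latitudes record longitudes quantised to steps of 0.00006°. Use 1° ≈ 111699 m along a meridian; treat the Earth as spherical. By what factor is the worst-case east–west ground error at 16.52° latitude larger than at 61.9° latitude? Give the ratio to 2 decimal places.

2.04

With a 0.00006° grid the true value lies within half a step, ±0.00006°/2 = ±3e-05°, of the stored one.
Error at 16.52° = 3e-05° × 111699 × cos 16.52° ≈ 3.351 × 0.9587 = 3.2126 m.
At 61.9°: 3e-05° × 111699 × cos 61.9° = 3e-05 × 111699 × 0.4710 ≈ 1.5783 m.
The ratio reduces to cos 16.52° / cos 61.9° = 0.9587/0.4710 ≈ 2.0354.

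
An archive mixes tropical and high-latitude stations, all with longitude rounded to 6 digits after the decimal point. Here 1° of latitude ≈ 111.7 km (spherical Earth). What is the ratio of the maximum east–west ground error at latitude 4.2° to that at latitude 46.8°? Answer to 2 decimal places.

Rounding to 6 decimal places leaves the longitude within ±5e-07° of the true value.
Error at 4.2° = 5e-07° × 111700 × cos 4.2° ≈ 0.05585 × 0.9973 = 0.0557 m.
At 46.8°: 5e-07° × 111700 × cos 46.8° = 5e-07 × 111700 × 0.6845 ≈ 0.038232 m.
The ratio reduces to cos 4.2° / cos 46.8° = 0.9973/0.6845 ≈ 1.4569.

1.46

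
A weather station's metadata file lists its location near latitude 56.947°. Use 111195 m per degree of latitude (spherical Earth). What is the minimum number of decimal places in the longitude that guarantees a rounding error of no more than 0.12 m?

At 56.947° one degree of longitude covers 111195 × cos 56.947° ≈ 111195 × 0.5454 ≈ 60647.4 m.
N decimal places → at most half a unit in the last place, 0.5 × 10⁻ᴺ° = 60647.4/2 × 10⁻ᴺ m.
Setting 30323.7 × 10⁻ᴺ ≤ 0.12 gives 10ᴺ ≥ 2.527e+05, i.e. N ≥ 5.40.
N = 5 would give 0.303 m (too coarse); N = 6 gives 0.0303 m ≤ 0.12 m.

6 decimal places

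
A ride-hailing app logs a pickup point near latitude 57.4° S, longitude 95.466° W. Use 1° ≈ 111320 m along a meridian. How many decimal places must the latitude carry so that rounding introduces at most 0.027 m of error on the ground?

7

One degree of latitude covers 111320 m.
With N decimal places the half-ulp bound is 0.5·10⁻ᴺ°, or 0.5·10⁻ᴺ × 111320 m on the ground.
Need 0.5 × 111320 × 10⁻ᴺ ≤ 0.027 → 10⁻ᴺ ≤ 4.851e-07, so N ≥ 6.31.
So 7 decimal places suffice (0.00557 m); 6 would allow up to 0.0557 m.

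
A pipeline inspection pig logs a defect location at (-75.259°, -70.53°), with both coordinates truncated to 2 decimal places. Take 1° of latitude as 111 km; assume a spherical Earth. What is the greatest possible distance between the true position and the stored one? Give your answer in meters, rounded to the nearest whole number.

Truncating at 2 decimal places can drop up to a full unit in the last place, so each coordinate may be off by as much as 0.01°.
North–south component: 0.01° × 111000 = 1110 m.
Longitude error → 0.01 × 111000 × cos 75.259° = 0.01 × 111000 × 0.2545 ≈ 282.44 m.
Worst case both components are at the extreme and orthogonal: √(1110² + 282.44²) ≈ 1145.37 m.

1145 meters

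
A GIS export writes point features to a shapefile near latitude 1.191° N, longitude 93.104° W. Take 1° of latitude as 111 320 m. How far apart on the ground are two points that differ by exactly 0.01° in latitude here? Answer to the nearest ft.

0.01° × 111320 m/° = 1113.2 m.
In feet: 1113.2 m ÷ 0.3048 ≈ 3652.2 ft.

3652 ft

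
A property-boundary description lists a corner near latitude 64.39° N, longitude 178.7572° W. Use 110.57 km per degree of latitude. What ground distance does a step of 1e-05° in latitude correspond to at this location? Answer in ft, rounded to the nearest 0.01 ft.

3.63 ft

Along a meridian 1e-05° is 1e-05 × 110570 = 1.1057 m.
In feet: 1.1057 m ÷ 0.3048 ≈ 3.6276 ft.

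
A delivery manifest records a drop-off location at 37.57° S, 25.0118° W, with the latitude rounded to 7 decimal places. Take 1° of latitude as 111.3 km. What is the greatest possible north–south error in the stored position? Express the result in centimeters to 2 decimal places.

Rounding to 7 decimal places leaves the latitude within ±5e-08° of the true value.
Along the meridian that is 5e-08° × 111300 m/° = 0.005565 m.
That is 0.005565 m = 0.5565 cm.

0.56 centimeters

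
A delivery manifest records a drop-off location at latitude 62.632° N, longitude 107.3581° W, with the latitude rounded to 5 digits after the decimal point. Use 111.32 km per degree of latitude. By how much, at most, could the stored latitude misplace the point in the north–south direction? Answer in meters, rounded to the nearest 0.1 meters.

Rounding to 5 decimal places leaves the latitude within ±5e-06° of the true value.
Along the meridian that is 5e-06° × 111320 m/° = 0.5566 m.

0.6 meters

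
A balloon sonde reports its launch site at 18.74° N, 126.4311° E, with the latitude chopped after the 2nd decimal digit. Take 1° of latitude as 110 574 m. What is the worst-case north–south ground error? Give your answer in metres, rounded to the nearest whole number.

1106 metres

Truncating at 2 decimal places can drop up to a full unit in the last place, so the latitude may be off by as much as 0.01°.
North–south distance: 0.01° × 110574 m/° = 1105.74 m.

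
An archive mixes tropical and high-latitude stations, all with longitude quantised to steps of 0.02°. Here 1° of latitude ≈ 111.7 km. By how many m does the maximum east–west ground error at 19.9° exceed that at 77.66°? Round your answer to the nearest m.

812 m

With a 0.02° grid the true value lies within half a step, ±0.02°/2 = ±0.01°, of the stored one.
At 19.9°: 0.01° × 111700 × cos 19.9° = 0.01 × 111700 × 0.9403 ≈ 1050.3 m.
At 77.66°: 0.01° × 111700 × cos 77.66° = 0.01 × 111700 × 0.2137 ≈ 238.72 m.
So the lower-latitude error exceeds the higher by 1050.3 − 238.72 = 811.59 m.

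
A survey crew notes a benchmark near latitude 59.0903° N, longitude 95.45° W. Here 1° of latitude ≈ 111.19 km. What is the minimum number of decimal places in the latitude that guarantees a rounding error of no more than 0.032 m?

7

One degree of latitude covers 111190 m.
With N decimal places the half-ulp bound is 0.5·10⁻ᴺ°, or 0.5·10⁻ᴺ × 111190 m on the ground.
Setting 55595 × 10⁻ᴺ ≤ 0.032 gives 10ᴺ ≥ 1.737e+06, i.e. N ≥ 6.24.
N = 6 would give 0.0556 m (too coarse); N = 7 gives 0.00556 m ≤ 0.032 m.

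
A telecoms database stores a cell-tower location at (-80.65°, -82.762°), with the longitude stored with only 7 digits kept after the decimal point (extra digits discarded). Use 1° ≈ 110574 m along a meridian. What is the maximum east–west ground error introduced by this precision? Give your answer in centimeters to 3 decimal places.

Truncating at 7 decimal places can drop up to a full unit in the last place, so the longitude may be off by as much as 1e-07°.
At latitude 80.65° a degree of longitude spans 110574 m × cos 80.65° = 110574 × 0.1625 ≈ 17964.4 m.
Maximum E–W displacement: 1e-07 × 17964.4 = 0.00179644 m.
That is 0.00179644 m = 0.17964 cm.

0.180 centimeters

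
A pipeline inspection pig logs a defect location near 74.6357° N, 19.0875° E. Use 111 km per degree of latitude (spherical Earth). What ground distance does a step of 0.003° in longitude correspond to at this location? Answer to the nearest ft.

0.003° of longitude at 74.6357° is 0.003 × 111000 × cos 74.6357° ≈ 0.003 × 29410 = 88.2301 m.
Converting: 88.2301 m × 3.2808 ft/m ≈ 289.47 ft.

289 ft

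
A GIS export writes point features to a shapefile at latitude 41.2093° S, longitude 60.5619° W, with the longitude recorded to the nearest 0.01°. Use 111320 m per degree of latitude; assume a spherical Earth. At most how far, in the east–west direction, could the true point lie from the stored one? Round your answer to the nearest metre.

Rounding to 2 decimal places leaves the longitude within ±0.005° of the true value.
Parallels shrink by cos φ, so at 41.2093° a degree of longitude is 111320 × 0.7523 ≈ 83746.9 m.
Maximum E–W displacement: 0.005 × 83746.9 = 418.735 m.

419 metres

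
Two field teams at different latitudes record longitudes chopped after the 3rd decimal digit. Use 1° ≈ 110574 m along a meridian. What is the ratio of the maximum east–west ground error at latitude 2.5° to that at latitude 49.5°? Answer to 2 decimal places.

1.54

Truncating at 3 decimal places can drop up to a full unit in the last place, so the longitude may be off by as much as 0.001°.
Error at 2.5° = 0.001° × 110574 × cos 2.5° ≈ 110.57 × 0.9990 = 110.47 m.
Error at 49.5° = 0.001° × 110574 × cos 49.5° ≈ 110.57 × 0.6494 = 71.812 m.
Ratio: 110.47 / 71.812 = cos 2.5° / cos 49.5° ≈ 1.5383.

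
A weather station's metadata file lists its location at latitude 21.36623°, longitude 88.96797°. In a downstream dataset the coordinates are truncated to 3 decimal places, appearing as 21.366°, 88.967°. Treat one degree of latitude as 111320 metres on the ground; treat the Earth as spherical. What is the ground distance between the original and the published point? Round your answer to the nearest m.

104 m

The latitude changed by +0.00023° and the longitude by +0.00097°.
N–S: 0.00023° × 111320 m/° = 25.6036 m.
E–W at 21.366°: 0.00097° × 111320 × cos 21.366° = 0.00097 × 111320 × 0.9313 ≈ 100.559 m.
Distance: √(25.6036² + 100.559²) ≈ 103.767 m.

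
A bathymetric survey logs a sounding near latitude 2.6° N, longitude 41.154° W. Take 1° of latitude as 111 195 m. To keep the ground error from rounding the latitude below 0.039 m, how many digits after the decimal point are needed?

One degree of latitude covers 111195 m.
With N decimal places the half-ulp bound is 0.5·10⁻ᴺ°, or 0.5·10⁻ᴺ × 111195 m on the ground.
Need 0.5 × 111195 × 10⁻ᴺ ≤ 0.039 → 10⁻ᴺ ≤ 7.015e-07, so N ≥ 6.15.
At 6 places the error can reach 0.0556 m, but 7 places keeps it to 0.00556 m.

7 decimal places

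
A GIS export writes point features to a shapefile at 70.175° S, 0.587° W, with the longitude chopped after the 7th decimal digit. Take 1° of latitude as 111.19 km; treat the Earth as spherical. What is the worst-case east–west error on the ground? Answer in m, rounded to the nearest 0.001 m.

0.004 m

Truncating at 7 decimal places can drop up to a full unit in the last place, so the longitude may be off by as much as 1e-07°.
Parallels shrink by cos φ, so at 70.175° a degree of longitude is 111190 × 0.3391 ≈ 37709.9 m.
Maximum E–W displacement: 1e-07 × 37709.9 = 0.00377099 m.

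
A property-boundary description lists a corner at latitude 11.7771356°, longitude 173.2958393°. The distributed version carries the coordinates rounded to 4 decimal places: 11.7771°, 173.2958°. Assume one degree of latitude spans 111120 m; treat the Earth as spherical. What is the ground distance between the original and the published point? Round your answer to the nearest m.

6 m

Δlat = 11.7771356 − 11.7771 = +0.0000356°; Δlon = 173.2958393 − 173.2958 = +0.0000393°.
N–S: 0.0000356° × 111120 m/° = 3.95587 m.
East–west at this latitude: 0.0000393° × 111120 × cos 11.7771° ≈ 0.0000393 × 108781 = 4.27509 m.
Hypotenuse of the two orthogonal shifts: √(3.95587² + 4.27509²) = 5.82454 m.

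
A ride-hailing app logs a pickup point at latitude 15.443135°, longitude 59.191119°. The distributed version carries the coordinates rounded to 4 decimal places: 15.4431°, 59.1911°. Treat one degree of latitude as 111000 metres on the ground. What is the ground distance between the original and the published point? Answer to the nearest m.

4 m

Δlat = 15.443135 − 15.4431 = +0.000035°; Δlon = 59.191119 − 59.1911 = +0.000019°.
North–south shift: 0.000035 × 111000 = 3.885 m.
East–west at this latitude: 0.000019° × 111000 × cos 15.4431° ≈ 0.000019 × 106992 = 2.03286 m.
Distance: √(3.885² + 2.03286²) ≈ 4.38472 m.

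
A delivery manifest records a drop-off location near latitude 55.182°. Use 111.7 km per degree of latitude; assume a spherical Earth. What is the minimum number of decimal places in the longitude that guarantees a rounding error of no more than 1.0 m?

At 55.182° one degree of longitude covers 111700 × cos 55.182° ≈ 111700 × 0.5710 ≈ 63777.5 m.
N decimal places → at most half a unit in the last place, 0.5 × 10⁻ᴺ° = 63777.5/2 × 10⁻ᴺ m.
Need 0.5 × 63777.5 × 10⁻ᴺ ≤ 1.0 → 10⁻ᴺ ≤ 3.136e-05, so N ≥ 4.50.
So 5 decimal places suffice (0.319 m); 4 would allow up to 3.19 m.

5 decimal places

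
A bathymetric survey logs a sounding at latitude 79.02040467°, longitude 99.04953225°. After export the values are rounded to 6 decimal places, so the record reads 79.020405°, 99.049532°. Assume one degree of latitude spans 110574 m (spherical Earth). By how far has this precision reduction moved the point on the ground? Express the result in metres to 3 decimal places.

0.037 metres

The latitude changed by -0.00000033° and the longitude by +0.00000025°.
North–south shift: -0.00000033 × 110574 = -0.0364894 m.
E–W at 79.0204°: 0.00000025° × 110574 × cos 79.0204° = 0.00000025 × 110574 × 0.1905 ≈ 0.00526496 m.
Combined displacement = (0.0364894² + 0.00526496²)^½ ≈ 0.0368673 m.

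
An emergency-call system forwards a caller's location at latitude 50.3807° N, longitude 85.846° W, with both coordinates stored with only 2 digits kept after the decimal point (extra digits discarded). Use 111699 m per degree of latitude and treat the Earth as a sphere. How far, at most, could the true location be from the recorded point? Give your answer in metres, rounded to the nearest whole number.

Truncating at 2 decimal places can drop up to a full unit in the last place, so each coordinate may be off by as much as 0.01°.
N–S: 0.01° × 111699 m/° = 1116.99 m.
Longitude error → 0.01 × 111699 × cos 50.3807° = 0.01 × 111699 × 0.6377 ≈ 712.286 m.
The two errors are perpendicular, so the maximum displacement is √(1116.99² + 712.286²) ≈ 1324.77 m.

1325 metres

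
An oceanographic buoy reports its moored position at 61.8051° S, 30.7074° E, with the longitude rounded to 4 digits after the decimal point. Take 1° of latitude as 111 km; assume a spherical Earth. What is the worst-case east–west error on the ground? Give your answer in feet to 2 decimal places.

Rounding to 4 decimal places leaves the longitude within ±5e-05° of the true value.
At latitude 61.8051° a degree of longitude spans 111000 m × cos 61.8051° = 111000 × 0.4725 ≈ 52444.4 m.
Maximum E–W displacement: 5e-05 × 52444.4 = 2.62222 m.
Converting: 2.62222 m × 3.2808 ft/m ≈ 8.6031 ft.

8.60 feet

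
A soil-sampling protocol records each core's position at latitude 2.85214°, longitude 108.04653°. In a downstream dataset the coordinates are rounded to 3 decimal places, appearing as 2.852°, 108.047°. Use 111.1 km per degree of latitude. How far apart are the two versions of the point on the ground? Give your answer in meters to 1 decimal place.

The latitude changed by +0.00014° and the longitude by -0.00047°.
N–S: 0.00014° × 111100 m/° = 15.554 m.
East–west at this latitude: -0.00047° × 111100 × cos 2.852° ≈ -0.00047 × 110962 = -52.1523 m.
Combined displacement = (15.554² + 52.1523²)^½ ≈ 54.4223 m.

54.4 meters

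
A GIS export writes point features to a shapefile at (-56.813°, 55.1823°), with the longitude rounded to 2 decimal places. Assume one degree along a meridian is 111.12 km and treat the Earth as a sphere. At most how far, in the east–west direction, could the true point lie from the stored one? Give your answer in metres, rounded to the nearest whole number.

Rounding to 2 decimal places leaves the longitude within ±0.005° of the true value.
At latitude 56.813° a degree of longitude spans 111120 m × cos 56.813° = 111120 × 0.5474 ≈ 60824.1 m.
Maximum E–W displacement: 0.005 × 60824.1 = 304.121 m.

304 metres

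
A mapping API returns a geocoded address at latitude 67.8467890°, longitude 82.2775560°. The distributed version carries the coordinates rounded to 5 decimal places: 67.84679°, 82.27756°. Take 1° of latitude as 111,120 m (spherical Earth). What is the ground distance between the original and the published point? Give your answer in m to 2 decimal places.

0.20 m

The latitude changed by -0.0000010° and the longitude by -0.0000040°.
N–S: -0.0000010° × 111120 m/° = -0.11112 m.
East–west at this latitude: -0.0000040° × 111120 × cos 67.8468° ≈ -0.0000040 × 41901.6 = -0.167607 m.
Hypotenuse of the two orthogonal shifts: √(0.11112² + 0.167607²) = 0.201096 m.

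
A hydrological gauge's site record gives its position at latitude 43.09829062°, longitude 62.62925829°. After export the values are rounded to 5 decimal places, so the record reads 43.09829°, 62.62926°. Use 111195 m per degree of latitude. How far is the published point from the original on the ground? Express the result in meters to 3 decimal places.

0.155 meters

Δlat = 43.09829062 − 43.09829 = +0.00000062°; Δlon = 62.62925829 − 62.62926 = -0.00000171°.
N–S: 0.00000062° × 111195 m/° = 0.0689409 m.
East–west at this latitude: -0.00000171° × 111195 × cos 43.0983° ≈ -0.00000171 × 81192.7 = -0.138839 m.
Distance: √(0.0689409² + 0.138839²) ≈ 0.155014 m.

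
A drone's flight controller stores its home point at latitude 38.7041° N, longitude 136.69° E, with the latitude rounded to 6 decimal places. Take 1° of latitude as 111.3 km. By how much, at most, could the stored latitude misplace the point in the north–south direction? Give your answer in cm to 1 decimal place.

5.6 cm

Rounding to 6 decimal places leaves the latitude within ±5e-07° of the true value.
So the N–S error is at most 5e-07 × 111300 = 0.05565 m.
That is 0.05565 m = 5.565 cm.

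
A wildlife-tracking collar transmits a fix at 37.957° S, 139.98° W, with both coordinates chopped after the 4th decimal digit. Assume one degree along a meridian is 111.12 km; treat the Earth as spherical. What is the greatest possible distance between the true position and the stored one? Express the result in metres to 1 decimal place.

14.2 metres

Truncating at 4 decimal places can drop up to a full unit in the last place, so each coordinate may be off by as much as 0.0001°.
North–south component: 0.0001° × 111120 = 11.112 m.
E–W at 37.957°: 0.0001° × 111120 × cos 37.957° = 0.0001 × 111120 × 0.7885 ≈ 8.76151 m.
Combining orthogonally: (11.112² + 8.76151²)^½ ≈ 14.1506 m.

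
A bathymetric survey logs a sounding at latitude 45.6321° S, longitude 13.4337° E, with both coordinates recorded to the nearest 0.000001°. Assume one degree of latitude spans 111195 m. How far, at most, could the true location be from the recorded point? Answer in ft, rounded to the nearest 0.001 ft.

0.223 ft

Rounding to 6 decimal places leaves each coordinate within ±5e-07° of the true value.
N–S: 5e-07° × 111195 m/° = 0.0555975 m.
Longitude error → 5e-07 × 111195 × cos 45.6321° = 5e-07 × 111195 × 0.6993 ≈ 0.0388773 m.
The two errors are perpendicular, so the maximum displacement is √(0.0555975² + 0.0388773²) ≈ 0.0678419 m.
In feet: 0.0678419 m ÷ 0.3048 ≈ 0.22258 ft.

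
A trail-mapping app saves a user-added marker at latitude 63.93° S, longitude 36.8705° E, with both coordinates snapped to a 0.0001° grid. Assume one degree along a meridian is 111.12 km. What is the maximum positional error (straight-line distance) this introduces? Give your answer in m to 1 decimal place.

With a 0.0001° grid the true value lies within half a step, ±0.0001°/2 = ±5e-05°, of the stored one.
Latitude error → 5e-05 × 111120 = 5.556 m along the meridian.
Longitude error → 5e-05 × 111120 × cos 63.93° = 5e-05 × 111120 × 0.4395 ≈ 2.44169 m.
The two errors are perpendicular, so the maximum displacement is √(5.556² + 2.44169²) ≈ 6.06885 m.

6.1 m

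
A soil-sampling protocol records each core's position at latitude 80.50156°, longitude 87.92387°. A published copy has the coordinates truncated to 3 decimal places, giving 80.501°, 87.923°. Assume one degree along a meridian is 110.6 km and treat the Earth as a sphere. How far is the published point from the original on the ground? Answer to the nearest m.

Δlat = 80.50156 − 80.501 = +0.00056°; Δlon = 87.92387 − 87.923 = +0.00087°.
North–south shift: 0.00056 × 110600 = 61.936 m.
E–W at 80.501°: 0.00087° × 110600 × cos 80.501° = 0.00087 × 110600 × 0.1650 ≈ 15.8796 m.
Combined displacement = (61.936² + 15.8796²)^½ ≈ 63.9393 m.

64 m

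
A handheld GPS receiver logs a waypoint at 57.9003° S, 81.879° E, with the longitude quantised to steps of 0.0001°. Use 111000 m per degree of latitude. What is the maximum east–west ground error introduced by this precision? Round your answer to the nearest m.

3 m

With a 0.0001° grid the true value lies within half a step, ±0.0001°/2 = ±5e-05°, of the stored one.
One degree of longitude at 57.9003° is 111000 × cos 57.9003° ≈ 111000 × 0.5314 = 58984.7 m.
So at most 5e-05° × 58984.7 ≈ 2.94924 m east–west.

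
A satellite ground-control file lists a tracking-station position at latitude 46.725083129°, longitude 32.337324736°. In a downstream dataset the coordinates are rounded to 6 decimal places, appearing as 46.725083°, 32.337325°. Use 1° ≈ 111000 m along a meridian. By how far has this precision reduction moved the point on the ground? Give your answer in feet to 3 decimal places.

The latitude changed by +0.000000129° and the longitude by -0.000000264°.
N–S: 0.000000129° × 111000 m/° = 0.014319 m.
E–W at 46.7251°: -0.000000264° × 111000 × cos 46.7251° = -0.000000264 × 111000 × 0.6855 ≈ -0.0200879 m.
Combined displacement = (0.014319² + 0.0200879²)^½ ≈ 0.0246689 m.
Converting: 0.0246689 m × 3.2808 ft/m ≈ 0.080935 ft.

0.081 feet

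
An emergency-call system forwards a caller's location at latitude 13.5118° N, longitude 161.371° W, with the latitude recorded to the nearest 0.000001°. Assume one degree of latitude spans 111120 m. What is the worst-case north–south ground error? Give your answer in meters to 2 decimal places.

0.06 meters

Rounding to 6 decimal places leaves the latitude within ±5e-07° of the true value.
Along the meridian that is 5e-07° × 111120 m/° = 0.05556 m.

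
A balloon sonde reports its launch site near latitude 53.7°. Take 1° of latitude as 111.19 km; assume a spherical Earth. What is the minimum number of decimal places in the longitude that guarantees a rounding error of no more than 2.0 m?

5

At 53.7° one degree of longitude covers 111190 × cos 53.7° ≈ 111190 × 0.5920 ≈ 65825.9 m.
Rounding to N decimal places gives at most 0.5 × 10⁻ᴺ degrees of error, i.e. 0.5 × 10⁻ᴺ × 65825.9 m.
Need 0.5 × 65825.9 × 10⁻ᴺ ≤ 2.0 → 10⁻ᴺ ≤ 6.077e-05, so N ≥ 4.22.
N = 4 would give 3.29 m (too coarse); N = 5 gives 0.329 m ≤ 2.0 m.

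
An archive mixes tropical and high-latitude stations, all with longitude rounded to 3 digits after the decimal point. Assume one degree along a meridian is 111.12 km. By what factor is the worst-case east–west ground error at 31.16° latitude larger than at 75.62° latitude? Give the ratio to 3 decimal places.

Rounding to 3 decimal places leaves the longitude within ±0.0005° of the true value.
Error at 31.16° = 0.0005° × 111120 × cos 31.16° ≈ 55.56 × 0.8557 = 47.544 m.
At 75.62°: 0.0005° × 111120 × cos 75.62° = 0.0005 × 111120 × 0.2484 ≈ 13.798 m.
The ratio reduces to cos 31.16° / cos 75.62° = 0.8557/0.2484 ≈ 3.4456.

3.446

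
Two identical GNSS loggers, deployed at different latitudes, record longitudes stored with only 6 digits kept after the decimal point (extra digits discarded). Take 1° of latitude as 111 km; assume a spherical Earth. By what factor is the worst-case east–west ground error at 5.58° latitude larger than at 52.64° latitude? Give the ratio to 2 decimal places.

1.64

Truncating at 6 decimal places can drop up to a full unit in the last place, so the longitude may be off by as much as 1e-06°.
At 5.58°: 1e-06° × 111000 × cos 5.58° = 1e-06 × 111000 × 0.9953 ≈ 0.11047 m.
Error at 52.64° = 1e-06° × 111000 × cos 52.64° ≈ 0.111 × 0.6068 = 0.067357 m.
The ratio reduces to cos 5.58° / cos 52.64° = 0.9953/0.6068 ≈ 1.6401.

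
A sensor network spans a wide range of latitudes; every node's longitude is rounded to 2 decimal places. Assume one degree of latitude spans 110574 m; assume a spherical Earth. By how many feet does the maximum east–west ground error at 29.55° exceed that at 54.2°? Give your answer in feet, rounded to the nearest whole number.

517 feet

Rounding to 2 decimal places leaves the longitude within ±0.005° of the true value.
At 29.55°: 0.005° × 110574 × cos 29.55° = 0.005 × 110574 × 0.8699 ≈ 480.96 m.
At 54.2°: 0.005° × 110574 × cos 54.2° = 0.005 × 110574 × 0.5850 ≈ 323.41 m.
So the lower-latitude error exceeds the higher by 480.96 − 323.41 = 157.55 m.
In feet: 157.55 m ÷ 0.3048 ≈ 516.9 ft.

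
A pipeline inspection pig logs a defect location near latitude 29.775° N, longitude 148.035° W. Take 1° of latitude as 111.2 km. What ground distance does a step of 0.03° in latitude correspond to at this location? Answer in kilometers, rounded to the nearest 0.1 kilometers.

3.3 kilometers

Along a meridian 0.03° is 0.03 × 111200 = 3336 m.
That is 3336 m = 3.336 km.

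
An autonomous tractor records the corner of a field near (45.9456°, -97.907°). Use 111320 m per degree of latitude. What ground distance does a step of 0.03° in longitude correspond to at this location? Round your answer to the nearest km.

One degree of longitude here spans 111320 × cos 45.9456° = 111320 × 0.6953 ≈ 77405.4 m; 0.03° of that is 2322.16 m.
That is 2322.16 m = 2.3222 km.

2 km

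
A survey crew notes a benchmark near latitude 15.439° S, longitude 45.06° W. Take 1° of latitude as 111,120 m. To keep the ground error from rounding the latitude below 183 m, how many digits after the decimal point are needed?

One degree of latitude covers 111120 m.
Rounding to N decimal places gives at most 0.5 × 10⁻ᴺ degrees of error, i.e. 0.5 × 10⁻ᴺ × 111120 m.
Need 0.5 × 111120 × 10⁻ᴺ ≤ 183 → 10⁻ᴺ ≤ 3.294e-03, so N ≥ 2.48.
N = 2 would give 556 m (too coarse); N = 3 gives 55.6 m ≤ 183 m.

3 decimal places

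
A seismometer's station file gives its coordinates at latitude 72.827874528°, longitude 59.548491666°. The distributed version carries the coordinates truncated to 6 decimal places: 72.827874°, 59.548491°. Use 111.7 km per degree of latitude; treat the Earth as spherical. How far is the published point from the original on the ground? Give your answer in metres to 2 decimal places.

0.06 metres

Δlat = 72.827874528 − 72.827874 = +0.000000528°; Δlon = 59.548491666 − 59.548491 = +0.000000666°.
North–south shift: 0.000000528 × 111700 = 0.0589776 m.
E–W at 72.8279°: 0.000000666° × 111700 × cos 72.8279° = 0.000000666 × 111700 × 0.2952 ≈ 0.0219638 m.
Hypotenuse of the two orthogonal shifts: √(0.0589776² + 0.0219638²) = 0.0629346 m.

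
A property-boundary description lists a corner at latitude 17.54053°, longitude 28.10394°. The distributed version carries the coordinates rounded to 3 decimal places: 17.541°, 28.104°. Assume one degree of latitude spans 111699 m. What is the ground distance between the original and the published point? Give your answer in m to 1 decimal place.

52.9 m

The latitude changed by -0.00047° and the longitude by -0.00006°.
N–S: -0.00047° × 111699 m/° = -52.4985 m.
East–west at this latitude: -0.00006° × 111699 × cos 17.541° ≈ -0.00006 × 106505 = -6.39031 m.
Combined displacement = (52.4985² + 6.39031²)^½ ≈ 52.886 m.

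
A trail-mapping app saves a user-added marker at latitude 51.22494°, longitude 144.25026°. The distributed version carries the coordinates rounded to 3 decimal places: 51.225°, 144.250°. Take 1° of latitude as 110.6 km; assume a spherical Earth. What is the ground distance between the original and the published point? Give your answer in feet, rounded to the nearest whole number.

63 feet

The latitude changed by -0.00006° and the longitude by +0.00026°.
North–south shift: -0.00006 × 110600 = -6.636 m.
East–west at this latitude: 0.00026° × 110600 × cos 51.225° ≈ 0.00026 × 69264.8 = 18.0088 m.
Combined displacement = (6.636² + 18.0088²)^½ ≈ 19.1926 m.
Converting: 19.1926 m × 3.2808 ft/m ≈ 62.968 ft.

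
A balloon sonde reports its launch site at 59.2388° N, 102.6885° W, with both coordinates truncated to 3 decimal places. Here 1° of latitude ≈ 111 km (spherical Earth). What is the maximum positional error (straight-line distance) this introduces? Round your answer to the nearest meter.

Truncating at 3 decimal places can drop up to a full unit in the last place, so each coordinate may be off by as much as 0.001°.
North–south component: 0.001° × 111000 = 111 m.
East–west component at 59.2388°: 0.001° × 111000 × cos 59.2388° ≈ 0.001 × 56772.2 ≈ 56.7722 m.
Worst case both components are at the extreme and orthogonal: √(111² + 56.7722²) ≈ 124.676 m.

125 meters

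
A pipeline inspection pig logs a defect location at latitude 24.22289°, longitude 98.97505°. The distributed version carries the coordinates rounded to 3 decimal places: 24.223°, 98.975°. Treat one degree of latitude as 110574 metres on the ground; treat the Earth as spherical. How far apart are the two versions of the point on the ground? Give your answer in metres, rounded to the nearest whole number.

Δlat = 24.22289 − 24.223 = -0.00011°; Δlon = 98.97505 − 98.975 = +0.00005°.
N–S: -0.00011° × 110574 m/° = -12.1631 m.
East–west at this latitude: 0.00005° × 110574 × cos 24.223° ≈ 0.00005 × 100839 = 5.04193 m.
Combined displacement = (12.1631² + 5.04193²)^½ ≈ 13.1667 m.

13 metres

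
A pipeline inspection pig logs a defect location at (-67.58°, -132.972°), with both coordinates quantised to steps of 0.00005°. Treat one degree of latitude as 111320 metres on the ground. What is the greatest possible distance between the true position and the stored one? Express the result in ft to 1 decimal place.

9.8 ft

With a 0.00005° grid the true value lies within half a step, ±0.00005°/2 = ±2.5e-05°, of the stored one.
Latitude error → 2.5e-05 × 111320 = 2.783 m along the meridian.
East–west component at 67.58°: 2.5e-05° × 111320 × cos 67.58° ≈ 2.5e-05 × 42456.7 ≈ 1.06142 m.
The two errors are perpendicular, so the maximum displacement is √(2.783² + 1.06142²) ≈ 2.97854 m.
Converting: 2.97854 m × 3.2808 ft/m ≈ 9.7721 ft.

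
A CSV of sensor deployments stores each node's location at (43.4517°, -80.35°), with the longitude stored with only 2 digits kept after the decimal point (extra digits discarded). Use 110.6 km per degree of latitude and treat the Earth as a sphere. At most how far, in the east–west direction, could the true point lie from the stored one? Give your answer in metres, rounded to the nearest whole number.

803 metres

Truncating at 2 decimal places can drop up to a full unit in the last place, so the longitude may be off by as much as 0.01°.
At latitude 43.4517° a degree of longitude spans 110600 m × cos 43.4517° = 110600 × 0.7260 ≈ 80290.6 m.
Maximum E–W displacement: 0.01 × 80290.6 = 802.906 m.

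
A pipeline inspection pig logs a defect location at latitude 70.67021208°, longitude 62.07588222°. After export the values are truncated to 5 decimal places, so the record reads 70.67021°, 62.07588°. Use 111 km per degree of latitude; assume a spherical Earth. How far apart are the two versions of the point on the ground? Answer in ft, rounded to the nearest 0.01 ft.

The latitude changed by +0.00000208° and the longitude by +0.00000222°.
North–south shift: 0.00000208 × 111000 = 0.23088 m.
East–west at this latitude: 0.00000222° × 111000 × cos 70.6702° ≈ 0.00000222 × 36741.6 = 0.0815663 m.
Hypotenuse of the two orthogonal shifts: √(0.23088² + 0.0815663²) = 0.244865 m.
In feet: 0.244865 m ÷ 0.3048 ≈ 0.80336 ft.

0.80 ft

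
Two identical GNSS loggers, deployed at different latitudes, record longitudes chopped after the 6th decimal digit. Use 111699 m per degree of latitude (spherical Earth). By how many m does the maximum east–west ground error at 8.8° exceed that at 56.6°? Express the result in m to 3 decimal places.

0.049 m

Truncating at 6 decimal places can drop up to a full unit in the last place, so the longitude may be off by as much as 1e-06°.
Error at 8.8° = 1e-06° × 111699 × cos 8.8° ≈ 0.1117 × 0.9882 = 0.11038 m.
At 56.6°: 1e-06° × 111699 × cos 56.6° = 1e-06 × 111699 × 0.5505 ≈ 0.061488 m.
So the lower-latitude error exceeds the higher by 0.11038 − 0.061488 = 0.048896 m.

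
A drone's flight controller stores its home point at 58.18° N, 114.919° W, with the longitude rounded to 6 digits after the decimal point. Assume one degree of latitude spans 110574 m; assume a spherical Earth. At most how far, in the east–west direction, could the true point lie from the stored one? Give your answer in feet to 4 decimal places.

0.0956 feet

Rounding to 6 decimal places leaves the longitude within ±5e-07° of the true value.
One degree of longitude at 58.18° is 110574 × cos 58.18° ≈ 110574 × 0.5273 = 58300.4 m.
Maximum E–W displacement: 5e-07 × 58300.4 = 0.0291502 m.
In feet: 0.0291502 m ÷ 0.3048 ≈ 0.095637 ft.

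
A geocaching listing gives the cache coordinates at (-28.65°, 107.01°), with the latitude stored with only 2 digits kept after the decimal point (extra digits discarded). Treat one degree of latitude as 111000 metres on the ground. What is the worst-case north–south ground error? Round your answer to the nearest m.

1110 m

Truncating at 2 decimal places can drop up to a full unit in the last place, so the latitude may be off by as much as 0.01°.
Along the meridian that is 0.01° × 111000 m/° = 1110 m.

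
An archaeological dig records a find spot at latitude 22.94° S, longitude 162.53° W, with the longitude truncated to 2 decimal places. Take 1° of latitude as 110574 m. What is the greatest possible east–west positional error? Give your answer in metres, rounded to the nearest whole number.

Truncating at 2 decimal places can drop up to a full unit in the last place, so the longitude may be off by as much as 0.01°.
At latitude 22.94° a degree of longitude spans 110574 m × cos 22.94° = 110574 × 0.9209 ≈ 101829 m.
Maximum E–W displacement: 0.01 × 101829 = 1018.29 m.

1018 metres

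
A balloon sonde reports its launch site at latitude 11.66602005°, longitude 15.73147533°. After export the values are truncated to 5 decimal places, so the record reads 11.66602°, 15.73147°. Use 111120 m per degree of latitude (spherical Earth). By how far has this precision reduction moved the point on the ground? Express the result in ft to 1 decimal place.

1.9 ft

Δlat = 11.66602005 − 11.66602 = +0.00000005°; Δlon = 15.73147533 − 15.73147 = +0.00000533°.
North–south shift: 0.00000005 × 111120 = 0.005556 m.
East–west at this latitude: 0.00000533° × 111120 × cos 11.666° ≈ 0.00000533 × 108825 = 0.580035 m.
Hypotenuse of the two orthogonal shifts: √(0.005556² + 0.580035²) = 0.580062 m.
In feet: 0.580062 m ÷ 0.3048 ≈ 1.9031 ft.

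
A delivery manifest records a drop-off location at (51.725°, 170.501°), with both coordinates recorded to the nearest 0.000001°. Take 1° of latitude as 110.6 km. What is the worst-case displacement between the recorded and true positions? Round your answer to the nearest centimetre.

Rounding to 6 decimal places leaves each coordinate within ±5e-07° of the true value.
N–S: 5e-07° × 110600 m/° = 0.0553 m.
East–west component at 51.725°: 5e-07° × 110600 × cos 51.725° ≈ 5e-07 × 68509.7 ≈ 0.0342548 m.
Combining orthogonally: (0.0553² + 0.0342548²)^½ ≈ 0.0650499 m.
That is 0.0650499 m = 6.505 cm.

7 centimetres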